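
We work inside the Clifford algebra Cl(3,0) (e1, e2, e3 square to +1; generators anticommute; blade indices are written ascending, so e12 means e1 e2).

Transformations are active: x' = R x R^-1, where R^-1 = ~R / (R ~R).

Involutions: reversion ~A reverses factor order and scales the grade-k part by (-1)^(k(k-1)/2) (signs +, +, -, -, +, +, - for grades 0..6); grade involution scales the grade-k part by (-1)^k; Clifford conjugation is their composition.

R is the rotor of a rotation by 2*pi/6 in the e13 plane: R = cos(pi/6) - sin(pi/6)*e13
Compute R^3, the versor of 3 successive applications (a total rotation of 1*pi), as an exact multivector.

Rotor phase runs at HALF the rotation angle; powers of one rotor simply add phase, so after 3 steps in e13 the phase is 3*pi/6 = pi/2 and R^3 = cos(pi/2) - sin(pi/2)*e13.
cos(pi/2) = 0 and sin(pi/2) = 1, so R^3 = -e13. The net rotation is 1*pi; the rotor keeps the half-angle phase exactly.
Answer: -e13


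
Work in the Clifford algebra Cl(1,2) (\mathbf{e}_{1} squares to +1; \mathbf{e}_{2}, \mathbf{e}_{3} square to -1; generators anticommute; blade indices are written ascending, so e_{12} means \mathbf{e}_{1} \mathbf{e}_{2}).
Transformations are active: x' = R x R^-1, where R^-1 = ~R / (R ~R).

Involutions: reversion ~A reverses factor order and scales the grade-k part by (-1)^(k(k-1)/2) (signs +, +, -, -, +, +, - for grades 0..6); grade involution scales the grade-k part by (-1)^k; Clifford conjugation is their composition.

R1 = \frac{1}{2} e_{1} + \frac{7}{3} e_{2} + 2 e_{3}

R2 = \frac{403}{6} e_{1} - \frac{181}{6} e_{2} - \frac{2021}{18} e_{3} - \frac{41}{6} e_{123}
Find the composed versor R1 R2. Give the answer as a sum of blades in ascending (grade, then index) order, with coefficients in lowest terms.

Distribute over the terms of R1 (each basis-blade product reordered to ascending indices, repeated generators contracted through their squares):
(\frac{1}{2} e_{1}) R2 = \frac{403}{12} - \frac{181}{12} e_{12} - \frac{2021}{36} e_{13} - \frac{41}{12} e_{23}
(\frac{7}{3} e_{2}) R2 = \frac{1267}{18} - \frac{2821}{18} e_{12} - \frac{287}{18} e_{13} - \frac{14147}{54} e_{23}
(2 e_{3}) R2 = \frac{2021}{9} + \frac{41}{3} e_{12} - \frac{403}{3} e_{13} + \frac{181}{3} e_{23}
Summing the partial products and collecting blades:
Answer: \frac{11827}{36} - \frac{5693}{36} e_{12} - \frac{2477}{12} e_{13} - \frac{22147}{108} e_{23}


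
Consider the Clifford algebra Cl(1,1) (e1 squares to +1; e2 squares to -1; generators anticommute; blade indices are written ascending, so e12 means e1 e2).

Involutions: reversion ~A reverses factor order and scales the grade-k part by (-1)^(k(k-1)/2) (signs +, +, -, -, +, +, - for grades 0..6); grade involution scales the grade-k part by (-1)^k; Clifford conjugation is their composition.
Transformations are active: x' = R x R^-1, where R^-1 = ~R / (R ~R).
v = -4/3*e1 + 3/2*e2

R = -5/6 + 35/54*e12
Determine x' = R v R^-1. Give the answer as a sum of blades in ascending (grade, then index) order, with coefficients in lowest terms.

~R = -5/6 - 35/54*e12, and R ~R = 200/729, so R^-1 = ~R / (200/729).
R v = 5/36*e1 - 125/324*e2
Answer: 47/96*e1 + 27/32*e2


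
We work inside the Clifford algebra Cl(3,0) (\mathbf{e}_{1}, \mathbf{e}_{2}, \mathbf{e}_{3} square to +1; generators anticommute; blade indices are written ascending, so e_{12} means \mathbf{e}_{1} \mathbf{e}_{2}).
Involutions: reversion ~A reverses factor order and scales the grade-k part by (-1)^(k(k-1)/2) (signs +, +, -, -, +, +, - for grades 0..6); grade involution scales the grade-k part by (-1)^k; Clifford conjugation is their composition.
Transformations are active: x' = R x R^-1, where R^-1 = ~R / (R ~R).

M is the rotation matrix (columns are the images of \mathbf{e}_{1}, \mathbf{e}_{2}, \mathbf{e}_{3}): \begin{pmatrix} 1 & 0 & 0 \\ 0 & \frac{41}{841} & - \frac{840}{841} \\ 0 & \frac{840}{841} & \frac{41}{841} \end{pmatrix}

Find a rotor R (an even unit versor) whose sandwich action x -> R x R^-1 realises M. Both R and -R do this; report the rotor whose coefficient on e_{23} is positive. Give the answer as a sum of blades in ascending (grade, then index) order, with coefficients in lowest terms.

Method: write R = a + b12*e_{12} + b13*e_{13} + b23*e_{23} with a^2 + b12^2 + b13^2 + b23^2 = 1 (so R^-1 = ~R). Expanding the columns R e_j ~R gives tr M = 4a^2 - 1 and, from the antisymmetric part, M21 - M12 = -4a*b12, M13 - M31 = 4a*b13, M32 - M23 = -4a*b23.
Here tr M = \frac{923}{841}, so a^2 = (1 + tr M)/4 = \frac{441}{841} and a = ±\frac{21}{29}. Taking a = \frac{21}{29}: M21 - M12 = 0, M13 - M31 = 0, M32 - M23 = \frac{1680}{841}, giving b12 = 0, b13 = 0, b23 = -\frac{20}{29}, i.e. R = \frac{21}{29} - \frac{20}{29} e_{23}.
Its e_{23} coefficient is negative, so report the other preimage -R.
Answer: -\frac{21}{29} + \frac{20}{29} e_{23}. Key observation: the double cover Spin(3) -> SO(3) sends R and -R to the same matrix (trace \frac{923}{841} here), so the stated sign of the e_{23} coefficient is what selects one sheet.


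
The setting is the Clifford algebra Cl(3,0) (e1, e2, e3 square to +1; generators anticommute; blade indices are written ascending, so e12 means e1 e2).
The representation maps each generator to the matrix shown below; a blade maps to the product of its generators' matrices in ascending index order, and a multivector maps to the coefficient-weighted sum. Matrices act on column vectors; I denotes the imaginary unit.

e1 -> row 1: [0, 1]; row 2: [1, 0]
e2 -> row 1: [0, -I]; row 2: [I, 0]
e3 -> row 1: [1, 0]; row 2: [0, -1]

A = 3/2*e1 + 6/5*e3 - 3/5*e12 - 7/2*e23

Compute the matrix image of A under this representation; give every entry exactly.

Bivector images (products of the table entries): rho(e12) = rho(e1)rho(e2) = row 1: [I, 0]; row 2: [0, -I]; rho(e23) = rho(e2)rho(e3) = row 1: [0, I]; row 2: [I, 0].
M = (3/2)*rho(e1) + (6/5)*rho(e3) + (-3/5)*rho(e12) + (-7/2)*rho(e23), summed entrywise:
Answer: row 1: [6/5 - 3*I/5, 3/2 - 7*I/2]; row 2: [3/2 - 7*I/2, -6/5 + 3*I/5]


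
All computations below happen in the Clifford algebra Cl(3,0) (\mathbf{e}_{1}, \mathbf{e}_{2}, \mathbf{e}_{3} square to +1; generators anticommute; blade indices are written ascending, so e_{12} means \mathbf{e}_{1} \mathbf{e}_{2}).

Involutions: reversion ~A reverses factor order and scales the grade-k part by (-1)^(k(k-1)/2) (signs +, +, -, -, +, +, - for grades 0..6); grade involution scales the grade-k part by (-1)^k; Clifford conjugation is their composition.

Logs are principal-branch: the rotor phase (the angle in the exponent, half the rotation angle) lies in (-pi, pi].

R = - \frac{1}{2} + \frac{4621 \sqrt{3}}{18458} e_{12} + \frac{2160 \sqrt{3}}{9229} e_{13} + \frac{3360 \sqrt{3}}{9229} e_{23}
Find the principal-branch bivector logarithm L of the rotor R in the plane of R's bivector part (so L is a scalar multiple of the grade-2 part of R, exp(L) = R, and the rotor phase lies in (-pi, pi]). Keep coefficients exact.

The scalar part of R is - \frac{1}{2}, and that scalar determines the rotor phase on the principal branch; recovering the unit plane as bivector-part over sine of the phase gives L = phase * plane.
Concretely: cos(phase) = - \frac{1}{2} gives phase = ±\frac{2 \pi}{3}, and since phase/sin(phase) is even the sign is immaterial: L = (phase/sin(phase)) * <R>_2 = (\frac{4 \sqrt{3} \pi}{9}) * <R>_2.
Answer: \frac{9242 \pi}{27687} e_{12} + \frac{2880 \pi}{9229} e_{13} + \frac{4480 \pi}{9229} e_{23}


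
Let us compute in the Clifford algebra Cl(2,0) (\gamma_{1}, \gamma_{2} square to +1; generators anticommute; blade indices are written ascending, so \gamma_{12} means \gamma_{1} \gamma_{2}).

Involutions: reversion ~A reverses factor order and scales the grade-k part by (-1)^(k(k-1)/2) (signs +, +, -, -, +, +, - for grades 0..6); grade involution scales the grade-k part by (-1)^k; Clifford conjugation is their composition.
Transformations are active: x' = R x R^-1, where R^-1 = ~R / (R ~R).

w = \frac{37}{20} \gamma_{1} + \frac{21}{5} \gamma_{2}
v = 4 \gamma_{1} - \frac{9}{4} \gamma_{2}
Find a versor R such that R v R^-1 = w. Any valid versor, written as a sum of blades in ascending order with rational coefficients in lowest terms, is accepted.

R = v + w = \frac{117}{20} \gamma_{1} + \frac{39}{20} \gamma_{2} works: the equal norms (\frac{337}{16}) guarantee its sandwich swaps v into w.
Answer: \frac{117}{20} \gamma_{1} + \frac{39}{20} \gamma_{2}


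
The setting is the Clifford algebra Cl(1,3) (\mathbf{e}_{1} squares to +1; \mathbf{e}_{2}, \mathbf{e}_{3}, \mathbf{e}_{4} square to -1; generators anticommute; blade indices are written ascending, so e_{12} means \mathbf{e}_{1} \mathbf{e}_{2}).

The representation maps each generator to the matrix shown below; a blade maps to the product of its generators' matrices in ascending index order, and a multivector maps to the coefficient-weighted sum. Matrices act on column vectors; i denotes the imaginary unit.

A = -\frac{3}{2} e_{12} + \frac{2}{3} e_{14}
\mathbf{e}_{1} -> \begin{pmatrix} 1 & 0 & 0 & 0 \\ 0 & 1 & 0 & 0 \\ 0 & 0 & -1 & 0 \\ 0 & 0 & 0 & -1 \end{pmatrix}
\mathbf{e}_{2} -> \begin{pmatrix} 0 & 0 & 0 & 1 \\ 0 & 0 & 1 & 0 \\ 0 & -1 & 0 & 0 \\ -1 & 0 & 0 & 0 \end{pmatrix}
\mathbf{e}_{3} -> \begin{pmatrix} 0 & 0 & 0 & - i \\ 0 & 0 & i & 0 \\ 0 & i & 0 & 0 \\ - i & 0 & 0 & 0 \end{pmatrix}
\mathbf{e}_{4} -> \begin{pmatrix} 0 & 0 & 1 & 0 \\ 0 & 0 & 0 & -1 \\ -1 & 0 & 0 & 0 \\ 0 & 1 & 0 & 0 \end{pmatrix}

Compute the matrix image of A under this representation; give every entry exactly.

Bivector images (products of the table entries): rho(e_{12}) = rho(\mathbf{e}_{1})rho(\mathbf{e}_{2}) = \begin{pmatrix} 0 & 0 & 0 & 1 \\ 0 & 0 & 1 & 0 \\ 0 & 1 & 0 & 0 \\ 1 & 0 & 0 & 0 \end{pmatrix}; rho(e_{14}) = rho(\mathbf{e}_{1})rho(\mathbf{e}_{4}) = \begin{pmatrix} 0 & 0 & 1 & 0 \\ 0 & 0 & 0 & -1 \\ 1 & 0 & 0 & 0 \\ 0 & -1 & 0 & 0 \end{pmatrix}.
M = (-\frac{3}{2})*rho(e_{12}) + (\frac{2}{3})*rho(e_{14}), summed entrywise:
Answer: \begin{pmatrix} 0 & 0 & \frac{2}{3} & - \frac{3}{2} \\ 0 & 0 & - \frac{3}{2} & - \frac{2}{3} \\ \frac{2}{3} & - \frac{3}{2} & 0 & 0 \\ - \frac{3}{2} & - \frac{2}{3} & 0 & 0 \end{pmatrix}


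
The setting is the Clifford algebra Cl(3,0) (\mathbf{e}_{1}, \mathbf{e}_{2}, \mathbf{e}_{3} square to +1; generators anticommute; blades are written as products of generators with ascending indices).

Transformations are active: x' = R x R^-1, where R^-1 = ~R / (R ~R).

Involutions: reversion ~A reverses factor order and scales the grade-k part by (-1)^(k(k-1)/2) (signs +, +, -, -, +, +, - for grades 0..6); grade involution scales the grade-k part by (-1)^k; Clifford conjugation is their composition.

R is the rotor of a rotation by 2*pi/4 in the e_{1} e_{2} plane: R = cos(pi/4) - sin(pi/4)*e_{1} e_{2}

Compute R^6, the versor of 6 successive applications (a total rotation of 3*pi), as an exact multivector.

Because a rotor carries half the rotation angle, composing 6 copies of this e_{1} e_{2}-plane rotor multiplies the phase: 6*(pi/4) = \frac{3 \pi}{2}, hence R^6 = cos(\frac{3 \pi}{2}) - sin(\frac{3 \pi}{2})*e_{1} e_{2}.
cos(\frac{3 \pi}{2}) = 0 and sin(\frac{3 \pi}{2}) = -1, so R^6 = e_{1} e_{2}. The net rotation is 1*pi (after discarding 1 full turn, each of which contributes a factor -1 to the rotor); the rotor keeps the half-angle phase exactly.
Answer: e_{1} e_{2}


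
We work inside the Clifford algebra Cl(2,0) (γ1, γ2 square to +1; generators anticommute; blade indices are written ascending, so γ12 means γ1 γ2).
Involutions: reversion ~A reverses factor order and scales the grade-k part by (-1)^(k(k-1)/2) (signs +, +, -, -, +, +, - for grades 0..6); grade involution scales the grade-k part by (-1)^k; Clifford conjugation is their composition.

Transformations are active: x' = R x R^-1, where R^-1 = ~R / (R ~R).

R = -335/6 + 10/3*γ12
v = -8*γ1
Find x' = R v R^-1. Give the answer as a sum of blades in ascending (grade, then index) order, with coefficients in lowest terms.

~R = -335/6 - 10/3*γ12, and R ~R = 112625/36, so R^-1 = ~R / (112625/36).
R v = 1340/3*γ1 + 80/3*γ2
Answer: -35784/4505*γ1 - 4288/4505*γ2


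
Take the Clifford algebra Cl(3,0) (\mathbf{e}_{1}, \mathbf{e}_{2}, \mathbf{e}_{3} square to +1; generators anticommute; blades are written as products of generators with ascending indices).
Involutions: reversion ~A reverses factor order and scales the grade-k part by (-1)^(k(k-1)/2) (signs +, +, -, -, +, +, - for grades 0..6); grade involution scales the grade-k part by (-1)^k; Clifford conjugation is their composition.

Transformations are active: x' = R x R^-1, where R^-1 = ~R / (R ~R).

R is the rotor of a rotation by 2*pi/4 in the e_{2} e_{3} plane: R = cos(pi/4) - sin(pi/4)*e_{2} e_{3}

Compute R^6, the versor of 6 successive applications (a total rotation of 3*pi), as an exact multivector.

Because a rotor carries half the rotation angle, composing 6 copies of this e_{2} e_{3}-plane rotor multiplies the phase: 6*(pi/4) = \frac{3 \pi}{2}, hence R^6 = cos(\frac{3 \pi}{2}) - sin(\frac{3 \pi}{2})*e_{2} e_{3}.
cos(\frac{3 \pi}{2}) = 0 and sin(\frac{3 \pi}{2}) = -1, so R^6 = e_{2} e_{3}. The net rotation is 1*pi (after discarding 1 full turn, each of which contributes a factor -1 to the rotor); the rotor keeps the half-angle phase exactly.
Answer: e_{2} e_{3}


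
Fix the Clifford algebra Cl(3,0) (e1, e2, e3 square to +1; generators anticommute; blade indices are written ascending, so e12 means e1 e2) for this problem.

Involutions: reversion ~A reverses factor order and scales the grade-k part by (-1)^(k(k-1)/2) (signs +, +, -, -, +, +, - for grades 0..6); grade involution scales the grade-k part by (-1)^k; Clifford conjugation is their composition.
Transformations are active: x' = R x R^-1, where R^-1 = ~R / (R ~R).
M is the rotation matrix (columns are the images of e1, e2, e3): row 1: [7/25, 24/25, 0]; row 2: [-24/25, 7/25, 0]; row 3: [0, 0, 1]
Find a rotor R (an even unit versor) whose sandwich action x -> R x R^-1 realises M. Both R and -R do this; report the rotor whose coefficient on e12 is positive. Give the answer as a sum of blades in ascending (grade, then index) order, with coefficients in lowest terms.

Method: write R = a + b12*e12 + b13*e13 + b23*e23 with a^2 + b12^2 + b13^2 + b23^2 = 1 (so R^-1 = ~R). Expanding the columns R e_j ~R gives tr M = 4a^2 - 1 and, from the antisymmetric part, M21 - M12 = -4a*b12, M13 - M31 = 4a*b13, M32 - M23 = -4a*b23.
Here tr M = 39/25, so a^2 = (1 + tr M)/4 = 16/25 and a = ±4/5. Taking a = 4/5: M21 - M12 = -48/25, M13 - M31 = 0, M32 - M23 = 0, giving b12 = 3/5, b13 = 0, b23 = 0, i.e. R = 4/5 + 3/5*e12.
Its e12 coefficient is already positive.
Answer: 4/5 + 3/5*e12. Why the constraint matters: R and -R act identically through the sandwich — M has trace 39/25 either way — so only the sign condition on e12 picks one of the two preimages.


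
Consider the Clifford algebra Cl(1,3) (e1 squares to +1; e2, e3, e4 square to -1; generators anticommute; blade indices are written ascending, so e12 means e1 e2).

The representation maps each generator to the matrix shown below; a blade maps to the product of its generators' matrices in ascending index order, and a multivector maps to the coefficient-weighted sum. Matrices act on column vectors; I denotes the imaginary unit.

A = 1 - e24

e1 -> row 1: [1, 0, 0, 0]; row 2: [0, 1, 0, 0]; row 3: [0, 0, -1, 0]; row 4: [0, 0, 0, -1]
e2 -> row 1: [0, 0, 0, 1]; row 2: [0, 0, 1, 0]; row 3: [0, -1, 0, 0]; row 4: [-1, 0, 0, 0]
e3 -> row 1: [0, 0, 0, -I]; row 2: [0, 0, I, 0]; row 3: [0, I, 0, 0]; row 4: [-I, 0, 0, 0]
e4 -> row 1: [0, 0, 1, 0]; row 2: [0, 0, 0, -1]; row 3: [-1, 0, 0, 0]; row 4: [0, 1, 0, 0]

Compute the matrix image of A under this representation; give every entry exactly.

Bivector images (products of the table entries): rho(e24) = rho(e2)rho(e4) = row 1: [0, 1, 0, 0]; row 2: [-1, 0, 0, 0]; row 3: [0, 0, 0, 1]; row 4: [0, 0, -1, 0].
M = (1)*1 + (-1)*rho(e24), summed entrywise (1 is the identity matrix):
Answer: row 1: [1, -1, 0, 0]; row 2: [1, 1, 0, 0]; row 3: [0, 0, 1, -1]; row 4: [0, 0, 1, 1]


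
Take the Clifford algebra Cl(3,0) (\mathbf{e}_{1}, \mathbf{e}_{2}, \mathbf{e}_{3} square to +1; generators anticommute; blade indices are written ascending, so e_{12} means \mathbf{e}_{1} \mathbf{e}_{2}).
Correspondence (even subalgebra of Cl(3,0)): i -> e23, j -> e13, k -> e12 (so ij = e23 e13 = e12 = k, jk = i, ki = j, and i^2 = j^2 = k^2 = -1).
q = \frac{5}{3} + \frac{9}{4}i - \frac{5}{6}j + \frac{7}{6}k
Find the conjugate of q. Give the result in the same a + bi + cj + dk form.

In blades: q = \frac{5}{3} + \frac{7}{6} e_{12} - \frac{5}{6} e_{13} + \frac{9}{4} e_{23}.
Quaternion conjugation is reversion on the even subalgebra: the scalar is fixed and every grade-2 blade flips sign, giving \frac{5}{3} - \frac{7}{6} e_{12} + \frac{5}{6} e_{13} - \frac{9}{4} e_{23}; translating back:
Answer: \frac{5}{3} - \frac{9}{4}i + \frac{5}{6}j - \frac{7}{6}k


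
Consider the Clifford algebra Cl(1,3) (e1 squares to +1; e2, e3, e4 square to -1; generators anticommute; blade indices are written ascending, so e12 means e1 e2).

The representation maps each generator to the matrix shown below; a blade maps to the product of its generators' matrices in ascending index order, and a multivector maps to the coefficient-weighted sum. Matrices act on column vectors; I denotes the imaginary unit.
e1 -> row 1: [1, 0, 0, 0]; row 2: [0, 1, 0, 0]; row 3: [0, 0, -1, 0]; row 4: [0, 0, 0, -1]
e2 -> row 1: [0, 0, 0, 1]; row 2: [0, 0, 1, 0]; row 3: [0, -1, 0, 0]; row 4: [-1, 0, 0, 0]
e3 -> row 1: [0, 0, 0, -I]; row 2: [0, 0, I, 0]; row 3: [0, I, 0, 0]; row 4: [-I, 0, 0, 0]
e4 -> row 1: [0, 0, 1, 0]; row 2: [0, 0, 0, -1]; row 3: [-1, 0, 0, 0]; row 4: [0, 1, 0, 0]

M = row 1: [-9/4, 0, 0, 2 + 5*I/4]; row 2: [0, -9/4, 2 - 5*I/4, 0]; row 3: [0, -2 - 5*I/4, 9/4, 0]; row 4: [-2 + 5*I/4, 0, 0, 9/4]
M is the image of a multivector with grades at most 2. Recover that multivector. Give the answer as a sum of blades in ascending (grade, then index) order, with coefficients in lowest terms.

Method: the blade images are trace-orthogonal — tr(rho(e_A) rho(e_B)^-1) = 4 if A = B and 0 otherwise — and rho(e_A)^-1 = (e_A)^2 * rho(e_A) with (e_A)^2 = +1 or -1, so the coefficient of e_A in the preimage is (e_A)^2 * tr(M rho(e_A))/4.
Nonzero projections over blades of grade <= 2: e1: (e1)^2 = +1, tr(M rho(e1)) = -9, coefficient -9/4; e2: (e2)^2 = -1, tr(M rho(e2)) = -8, coefficient 2; e3: (e3)^2 = -1, tr(M rho(e3)) = 5, coefficient -5/4. Every other blade of grade <= 2 projects to 0.
Answer: -9/4*e1 + 2*e2 - 5/4*e3


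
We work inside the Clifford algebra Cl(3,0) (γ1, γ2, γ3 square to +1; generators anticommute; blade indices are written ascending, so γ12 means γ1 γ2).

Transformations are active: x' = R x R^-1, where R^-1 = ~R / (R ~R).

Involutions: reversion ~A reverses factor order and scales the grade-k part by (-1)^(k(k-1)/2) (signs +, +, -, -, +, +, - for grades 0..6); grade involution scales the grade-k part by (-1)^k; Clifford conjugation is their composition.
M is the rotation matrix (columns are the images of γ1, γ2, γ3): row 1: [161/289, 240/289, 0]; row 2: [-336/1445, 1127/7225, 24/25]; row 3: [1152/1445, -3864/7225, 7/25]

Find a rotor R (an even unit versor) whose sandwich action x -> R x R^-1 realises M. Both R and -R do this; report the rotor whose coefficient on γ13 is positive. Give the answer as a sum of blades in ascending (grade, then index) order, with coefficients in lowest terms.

Method: write R = a + b12*γ12 + b13*γ13 + b23*γ23 with a^2 + b12^2 + b13^2 + b23^2 = 1 (so R^-1 = ~R). Expanding the columns R e_j ~R gives tr M = 4a^2 - 1 and, from the antisymmetric part, M21 - M12 = -4a*b12, M13 - M31 = 4a*b13, M32 - M23 = -4a*b23.
Here tr M = 287/289, so a^2 = (1 + tr M)/4 = 144/289 and a = ±12/17. Taking a = 12/17: M21 - M12 = -1536/1445, M13 - M31 = -1152/1445, M32 - M23 = -432/289, giving b12 = 32/85, b13 = -24/85, b23 = 9/17, i.e. R = 12/17 + 32/85*γ12 - 24/85*γ13 + 9/17*γ23.
Its γ13 coefficient is negative, so report the other preimage -R.
Answer: -12/17 - 32/85*γ12 + 24/85*γ13 - 9/17*γ23. Why the constraint matters: R and -R act identically through the sandwich — M has trace 287/289 either way — so only the sign condition on γ13 picks one of the two preimages.


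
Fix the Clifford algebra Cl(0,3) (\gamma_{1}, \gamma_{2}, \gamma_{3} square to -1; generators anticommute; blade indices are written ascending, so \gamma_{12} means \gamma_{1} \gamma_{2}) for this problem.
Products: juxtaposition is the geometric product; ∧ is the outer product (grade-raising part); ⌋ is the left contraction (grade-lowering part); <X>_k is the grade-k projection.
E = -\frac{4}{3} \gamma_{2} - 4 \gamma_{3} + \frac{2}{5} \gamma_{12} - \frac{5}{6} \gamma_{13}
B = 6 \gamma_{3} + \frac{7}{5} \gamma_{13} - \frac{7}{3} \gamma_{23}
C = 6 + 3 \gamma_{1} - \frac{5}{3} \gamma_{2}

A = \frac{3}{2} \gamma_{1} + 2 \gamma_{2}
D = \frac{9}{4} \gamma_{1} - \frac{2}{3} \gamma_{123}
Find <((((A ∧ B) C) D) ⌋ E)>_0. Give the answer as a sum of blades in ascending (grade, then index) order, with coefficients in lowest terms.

step 1: 9 \gamma_{13} + 12 \gamma_{23} - \frac{63}{10} \gamma_{123}
step 2: 7 \gamma_{3} + \frac{129}{2} \gamma_{13} + \frac{909}{10} \gamma_{23} + \frac{66}{5} \gamma_{123}
step 3: -\frac{44}{5} + \frac{303}{5} \gamma_{1} - 43 \gamma_{2} + \frac{1161}{8} \gamma_{3} + \frac{14}{3} \gamma_{12} - \frac{63}{4} \gamma_{13} - \frac{297}{10} \gamma_{23} + \frac{8181}{40} \gamma_{123}
step 4: \frac{20327}{40} - \frac{11051}{80} \gamma_{1} - \frac{938}{75} \gamma_{2} + \frac{857}{10} \gamma_{3} - \frac{88}{25} \gamma_{12} + \frac{22}{3} \gamma_{13}
step 5: \frac{20327}{40}
Answer: \frac{20327}{40}


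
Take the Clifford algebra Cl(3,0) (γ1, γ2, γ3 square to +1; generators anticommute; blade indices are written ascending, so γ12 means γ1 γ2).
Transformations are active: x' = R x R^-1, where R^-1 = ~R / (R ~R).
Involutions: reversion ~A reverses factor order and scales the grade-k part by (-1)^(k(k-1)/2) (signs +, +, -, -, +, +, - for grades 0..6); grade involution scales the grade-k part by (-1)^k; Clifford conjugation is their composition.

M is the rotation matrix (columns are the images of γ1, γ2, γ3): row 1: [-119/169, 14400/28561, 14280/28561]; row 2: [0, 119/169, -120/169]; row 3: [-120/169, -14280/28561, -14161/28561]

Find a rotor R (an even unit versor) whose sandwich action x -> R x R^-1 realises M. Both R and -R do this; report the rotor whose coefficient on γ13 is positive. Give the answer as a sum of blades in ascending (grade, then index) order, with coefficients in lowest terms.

Method: write R = a + b12*γ12 + b13*γ13 + b23*γ23 with a^2 + b12^2 + b13^2 + b23^2 = 1 (so R^-1 = ~R). Expanding the columns R e_j ~R gives tr M = 4a^2 - 1 and, from the antisymmetric part, M21 - M12 = -4a*b12, M13 - M31 = 4a*b13, M32 - M23 = -4a*b23.
Here tr M = -14161/28561, so a^2 = (1 + tr M)/4 = 3600/28561 and a = ±60/169. Taking a = 60/169: M21 - M12 = -14400/28561, M13 - M31 = 34560/28561, M32 - M23 = 6000/28561, giving b12 = 60/169, b13 = 144/169, b23 = -25/169, i.e. R = 60/169 + 60/169*γ12 + 144/169*γ13 - 25/169*γ23.
Its γ13 coefficient is already positive.
Answer: 60/169 + 60/169*γ12 + 144/169*γ13 - 25/169*γ23. Key observation: the double cover Spin(3) -> SO(3) sends R and -R to the same matrix (trace -14161/28561 here), so the stated sign of the γ13 coefficient is what selects one sheet.


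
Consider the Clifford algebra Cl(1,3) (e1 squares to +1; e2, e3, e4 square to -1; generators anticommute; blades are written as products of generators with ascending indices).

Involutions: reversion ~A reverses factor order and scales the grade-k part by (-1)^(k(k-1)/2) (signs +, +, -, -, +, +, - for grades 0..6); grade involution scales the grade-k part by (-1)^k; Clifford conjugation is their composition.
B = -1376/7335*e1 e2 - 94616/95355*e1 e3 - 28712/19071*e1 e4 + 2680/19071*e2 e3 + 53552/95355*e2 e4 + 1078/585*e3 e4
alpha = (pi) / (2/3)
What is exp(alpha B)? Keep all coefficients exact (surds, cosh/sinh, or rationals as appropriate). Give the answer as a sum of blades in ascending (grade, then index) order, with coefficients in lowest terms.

B^2 term by term: the squares give (-1376/7335)^2*(e1 e2)^2 + (-94616/95355)^2*(e1 e3)^2 + (-28712/19071)^2*(e1 e4)^2 + (2680/19071)^2*(e2 e3)^2 + (53552/95355)^2*(e2 e4)^2 + (1078/585)^2*(e3 e4)^2 = 1893376/53802225*(+1) + 8952187456/9092576025*(+1) + 824378944/363703041*(+1) + 7182400/363703041*(-1) + 2867816704/9092576025*(-1) + 1162084/342225*(-1) = -4/9 (each basis 2-blade squares to minus the product of its generators' squares); cross terms between blades sharing an index anticommute and cancel; the commuting (index-disjoint) pairs give grade-4 terms 2*c*c'*(blade product), which cancel blade by blade — e1 e2 e3 e4: -2966656/4290975 + 10133752064/9092576025 - 153896320/363703041 = 0 — confirming B is simple. So B^2 = -4/9.
B^2 = -4/9 — the series telescopes trigonometrically here: l = 2/3, alpha*l = pi, so exp(alpha B) = cos(pi) + (sin(pi)/(2/3))*B = -1 + (0)*B.
Answer: -1


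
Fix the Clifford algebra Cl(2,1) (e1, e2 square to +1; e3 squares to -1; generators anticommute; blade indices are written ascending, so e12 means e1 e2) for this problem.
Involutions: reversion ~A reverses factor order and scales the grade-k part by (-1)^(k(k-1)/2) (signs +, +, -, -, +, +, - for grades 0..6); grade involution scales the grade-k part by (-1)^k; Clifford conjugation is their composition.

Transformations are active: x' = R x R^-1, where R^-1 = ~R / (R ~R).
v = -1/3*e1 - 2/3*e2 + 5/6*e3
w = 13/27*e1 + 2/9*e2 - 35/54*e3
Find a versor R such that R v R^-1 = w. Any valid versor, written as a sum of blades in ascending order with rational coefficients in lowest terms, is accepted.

Why this works: both vectors square to -5/36, so q(v) = q(w) and R = v + w = 4/27*e1 - 4/9*e2 + 5/27*e3 carries v to w — its own direction survives, the complement (v - w)/2 flips.
Answer: 4/27*e1 - 4/9*e2 + 5/27*e3


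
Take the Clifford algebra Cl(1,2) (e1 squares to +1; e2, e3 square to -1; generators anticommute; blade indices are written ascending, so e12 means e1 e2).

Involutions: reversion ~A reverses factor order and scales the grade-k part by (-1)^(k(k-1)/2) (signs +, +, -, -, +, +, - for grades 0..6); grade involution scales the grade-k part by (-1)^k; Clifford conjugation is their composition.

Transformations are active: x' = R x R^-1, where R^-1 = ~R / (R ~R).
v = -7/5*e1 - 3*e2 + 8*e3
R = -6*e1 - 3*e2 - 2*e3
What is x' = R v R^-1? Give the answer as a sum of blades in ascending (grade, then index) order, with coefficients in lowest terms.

~R = -6*e1 - 3*e2 - 2*e3, and R ~R = 23, so R^-1 = ~R / (23).
R v = 77/5 + 69/5*e12 - 254/5*e13 - 30*e23
Answer: -763/115*e1 - 117/115*e2 - 1228/115*e3


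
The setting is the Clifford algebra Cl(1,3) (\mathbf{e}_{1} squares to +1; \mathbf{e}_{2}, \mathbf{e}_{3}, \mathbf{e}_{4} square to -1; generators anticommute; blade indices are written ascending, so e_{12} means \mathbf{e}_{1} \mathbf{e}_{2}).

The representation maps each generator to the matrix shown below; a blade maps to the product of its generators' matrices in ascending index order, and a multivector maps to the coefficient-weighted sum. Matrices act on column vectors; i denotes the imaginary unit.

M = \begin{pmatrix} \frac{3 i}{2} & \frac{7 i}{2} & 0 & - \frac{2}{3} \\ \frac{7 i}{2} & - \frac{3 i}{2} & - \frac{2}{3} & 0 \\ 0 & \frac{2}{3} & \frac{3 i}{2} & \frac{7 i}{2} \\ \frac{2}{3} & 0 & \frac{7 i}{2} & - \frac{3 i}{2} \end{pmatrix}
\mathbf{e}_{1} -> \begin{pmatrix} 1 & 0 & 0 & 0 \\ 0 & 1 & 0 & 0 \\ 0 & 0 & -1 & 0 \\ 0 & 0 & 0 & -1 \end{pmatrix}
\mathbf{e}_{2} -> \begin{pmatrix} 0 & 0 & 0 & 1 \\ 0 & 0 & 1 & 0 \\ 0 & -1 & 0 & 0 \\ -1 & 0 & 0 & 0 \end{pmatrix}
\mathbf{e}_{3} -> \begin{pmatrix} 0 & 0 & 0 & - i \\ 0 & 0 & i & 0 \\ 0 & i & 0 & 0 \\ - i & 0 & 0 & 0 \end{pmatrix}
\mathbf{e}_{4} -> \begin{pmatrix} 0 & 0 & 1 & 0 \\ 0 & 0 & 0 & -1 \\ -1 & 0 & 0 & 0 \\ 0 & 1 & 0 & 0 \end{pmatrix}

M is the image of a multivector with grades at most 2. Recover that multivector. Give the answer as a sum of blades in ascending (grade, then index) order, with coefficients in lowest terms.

Method: the blade images are trace-orthogonal — tr(rho(e_A) rho(e_B)^-1) = 4 if A = B and 0 otherwise — and rho(e_A)^-1 = (e_A)^2 * rho(e_A) with (e_A)^2 = +1 or -1, so the coefficient of e_A in the preimage is (e_A)^2 * tr(M rho(e_A))/4.
Nonzero projections over blades of grade <= 2: e_{2}: (e_{2})^2 = -1, tr(M rho(e_{2})) = \frac{8}{3}, coefficient -\frac{2}{3}; e_{23}: (e_{23})^2 = -1, tr(M rho(e_{23})) = 6, coefficient -\frac{3}{2}; e_{34}: (e_{34})^2 = -1, tr(M rho(e_{34})) = 14, coefficient -\frac{7}{2}. Every other blade of grade <= 2 projects to 0.
Answer: -\frac{2}{3} e_{2} - \frac{3}{2} e_{23} - \frac{7}{2} e_{34}


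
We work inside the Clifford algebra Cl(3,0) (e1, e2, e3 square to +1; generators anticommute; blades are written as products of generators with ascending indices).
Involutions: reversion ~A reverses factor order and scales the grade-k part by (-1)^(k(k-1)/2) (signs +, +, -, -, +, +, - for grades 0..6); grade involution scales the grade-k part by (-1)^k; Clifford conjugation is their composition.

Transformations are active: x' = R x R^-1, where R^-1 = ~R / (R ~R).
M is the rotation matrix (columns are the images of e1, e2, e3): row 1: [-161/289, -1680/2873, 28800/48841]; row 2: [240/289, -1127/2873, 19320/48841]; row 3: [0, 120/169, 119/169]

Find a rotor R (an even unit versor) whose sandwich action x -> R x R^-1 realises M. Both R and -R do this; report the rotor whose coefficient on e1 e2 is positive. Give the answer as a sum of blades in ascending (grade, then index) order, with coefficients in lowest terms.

Method: write R = a + b12*e1 e2 + b13*e1 e3 + b23*e2 e3 with a^2 + b12^2 + b13^2 + b23^2 = 1 (so R^-1 = ~R). Expanding the columns R e_j ~R gives tr M = 4a^2 - 1 and, from the antisymmetric part, M21 - M12 = -4a*b12, M13 - M31 = 4a*b13, M32 - M23 = -4a*b23.
Here tr M = -11977/48841, so a^2 = (1 + tr M)/4 = 9216/48841 and a = ±96/221. Taking a = 96/221: M21 - M12 = 69120/48841, M13 - M31 = 28800/48841, M32 - M23 = 15360/48841, giving b12 = -180/221, b13 = 75/221, b23 = -40/221, i.e. R = 96/221 - 180/221*e1 e2 + 75/221*e1 e3 - 40/221*e2 e3.
Its e1 e2 coefficient is negative, so report the other preimage -R.
Answer: -96/221 + 180/221*e1 e2 - 75/221*e1 e3 + 40/221*e2 e3. Why the constraint matters: R and -R act identically through the sandwich — M has trace -11977/48841 either way — so only the sign condition on e1 e2 picks one of the two preimages.


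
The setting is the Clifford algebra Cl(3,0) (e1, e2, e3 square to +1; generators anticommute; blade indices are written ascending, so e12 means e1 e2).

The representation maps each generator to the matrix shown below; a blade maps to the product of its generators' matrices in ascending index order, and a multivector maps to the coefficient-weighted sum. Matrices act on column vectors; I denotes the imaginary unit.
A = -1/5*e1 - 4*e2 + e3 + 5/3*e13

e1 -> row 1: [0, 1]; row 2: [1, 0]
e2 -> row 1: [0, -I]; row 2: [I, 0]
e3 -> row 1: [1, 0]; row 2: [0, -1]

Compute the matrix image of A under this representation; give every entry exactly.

Bivector images (products of the table entries): rho(e13) = rho(e1)rho(e3) = row 1: [0, -1]; row 2: [1, 0].
M = (-1/5)*rho(e1) + (-4)*rho(e2) + (1)*rho(e3) + (5/3)*rho(e13), summed entrywise:
Answer: row 1: [1, -28/15 + 4*I]; row 2: [22/15 - 4*I, -1]


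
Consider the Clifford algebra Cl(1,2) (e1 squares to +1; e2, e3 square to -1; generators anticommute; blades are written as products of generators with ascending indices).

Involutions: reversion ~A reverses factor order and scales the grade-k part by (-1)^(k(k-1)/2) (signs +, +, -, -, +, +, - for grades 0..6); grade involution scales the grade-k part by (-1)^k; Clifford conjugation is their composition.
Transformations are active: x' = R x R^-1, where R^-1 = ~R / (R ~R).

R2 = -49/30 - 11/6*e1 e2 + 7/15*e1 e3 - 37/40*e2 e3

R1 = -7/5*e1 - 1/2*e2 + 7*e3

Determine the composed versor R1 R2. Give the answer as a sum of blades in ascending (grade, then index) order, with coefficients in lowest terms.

Distribute over the terms of R1 (each basis-blade product reordered to ascending indices, repeated generators contracted through their squares):
(-7/5*e1) R2 = 343/150*e1 + 77/30*e2 - 49/75*e3 + 259/200*e1 e2 e3
(-1/2*e2) R2 = 11/12*e1 + 49/60*e2 - 37/80*e3 + 7/30*e1 e2 e3
(7*e3) R2 = 49/15*e1 - 259/40*e2 - 343/30*e3 - 77/6*e1 e2 e3
Summing the partial products and collecting blades:
Answer: 647/100*e1 - 371/120*e2 - 15059/1200*e3 - 2261/200*e1 e2 e3


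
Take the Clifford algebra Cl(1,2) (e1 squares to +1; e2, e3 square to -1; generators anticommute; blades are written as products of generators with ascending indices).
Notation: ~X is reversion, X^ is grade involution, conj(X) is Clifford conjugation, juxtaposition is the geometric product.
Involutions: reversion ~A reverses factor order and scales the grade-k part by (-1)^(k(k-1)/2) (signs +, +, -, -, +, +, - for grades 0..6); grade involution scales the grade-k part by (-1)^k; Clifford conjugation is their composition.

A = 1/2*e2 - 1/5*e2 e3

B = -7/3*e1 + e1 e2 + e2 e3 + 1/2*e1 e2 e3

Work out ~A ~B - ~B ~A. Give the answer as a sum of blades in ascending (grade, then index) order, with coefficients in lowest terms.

first term: 1/5 - 2/5*e1 + 1/2*e3 + 7/6*e1 e2 - 9/20*e1 e3 - 7/15*e1 e2 e3
second term: 1/5 + 3/5*e1 - 1/2*e3 - 7/6*e1 e2 - 1/20*e1 e3 - 7/15*e1 e2 e3
Answer: -e1 + e3 + 7/3*e1 e2 - 2/5*e1 e3


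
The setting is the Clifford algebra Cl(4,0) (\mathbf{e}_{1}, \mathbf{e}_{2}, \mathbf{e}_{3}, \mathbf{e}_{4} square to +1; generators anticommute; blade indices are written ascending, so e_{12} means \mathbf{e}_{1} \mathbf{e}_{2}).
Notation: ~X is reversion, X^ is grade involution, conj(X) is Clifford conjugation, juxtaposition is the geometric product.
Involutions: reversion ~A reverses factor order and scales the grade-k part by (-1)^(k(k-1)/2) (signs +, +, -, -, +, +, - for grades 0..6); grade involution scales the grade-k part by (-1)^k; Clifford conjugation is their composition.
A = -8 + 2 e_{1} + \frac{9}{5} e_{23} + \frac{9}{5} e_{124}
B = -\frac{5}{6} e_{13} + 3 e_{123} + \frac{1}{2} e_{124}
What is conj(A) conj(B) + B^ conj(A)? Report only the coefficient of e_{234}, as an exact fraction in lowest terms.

first term: -\frac{9}{10} + \frac{27}{5} e_{1} - \frac{5}{3} e_{3} - \frac{3}{2} e_{12} - \frac{20}{3} e_{13} - 6 e_{23} - e_{24} + \frac{27}{5} e_{34} - 24 e_{123} - 4 e_{124} + \frac{9}{10} e_{134} - \frac{3}{2} e_{234}
second term: \frac{9}{10} - \frac{27}{5} e_{1} - \frac{5}{3} e_{3} - \frac{3}{2} e_{12} + \frac{20}{3} e_{13} + 6 e_{23} + e_{24} + \frac{27}{5} e_{34} + 24 e_{123} + 4 e_{124} + \frac{9}{10} e_{134} - \frac{3}{2} e_{234}
Answer: -3


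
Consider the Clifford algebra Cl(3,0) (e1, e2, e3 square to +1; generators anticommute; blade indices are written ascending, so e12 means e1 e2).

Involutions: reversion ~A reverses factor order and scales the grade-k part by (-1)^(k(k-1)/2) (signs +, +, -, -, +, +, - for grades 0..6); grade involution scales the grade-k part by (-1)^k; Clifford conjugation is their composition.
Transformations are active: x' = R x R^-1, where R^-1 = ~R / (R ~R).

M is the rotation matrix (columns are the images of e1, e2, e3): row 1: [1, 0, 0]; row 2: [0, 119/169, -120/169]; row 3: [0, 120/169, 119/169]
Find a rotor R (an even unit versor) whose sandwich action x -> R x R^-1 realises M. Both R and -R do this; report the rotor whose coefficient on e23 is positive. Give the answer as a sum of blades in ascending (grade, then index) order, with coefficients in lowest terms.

Method: write R = a + b12*e12 + b13*e13 + b23*e23 with a^2 + b12^2 + b13^2 + b23^2 = 1 (so R^-1 = ~R). Expanding the columns R e_j ~R gives tr M = 4a^2 - 1 and, from the antisymmetric part, M21 - M12 = -4a*b12, M13 - M31 = 4a*b13, M32 - M23 = -4a*b23.
Here tr M = 407/169, so a^2 = (1 + tr M)/4 = 144/169 and a = ±12/13. Taking a = 12/13: M21 - M12 = 0, M13 - M31 = 0, M32 - M23 = 240/169, giving b12 = 0, b13 = 0, b23 = -5/13, i.e. R = 12/13 - 5/13*e23.
Its e23 coefficient is negative, so report the other preimage -R.
Answer: -12/13 + 5/13*e23. Sheet selection: the two-to-one cover makes ±R indistinguishable at the matrix level (trace 407/169), so uniqueness comes from the required sign on e23.


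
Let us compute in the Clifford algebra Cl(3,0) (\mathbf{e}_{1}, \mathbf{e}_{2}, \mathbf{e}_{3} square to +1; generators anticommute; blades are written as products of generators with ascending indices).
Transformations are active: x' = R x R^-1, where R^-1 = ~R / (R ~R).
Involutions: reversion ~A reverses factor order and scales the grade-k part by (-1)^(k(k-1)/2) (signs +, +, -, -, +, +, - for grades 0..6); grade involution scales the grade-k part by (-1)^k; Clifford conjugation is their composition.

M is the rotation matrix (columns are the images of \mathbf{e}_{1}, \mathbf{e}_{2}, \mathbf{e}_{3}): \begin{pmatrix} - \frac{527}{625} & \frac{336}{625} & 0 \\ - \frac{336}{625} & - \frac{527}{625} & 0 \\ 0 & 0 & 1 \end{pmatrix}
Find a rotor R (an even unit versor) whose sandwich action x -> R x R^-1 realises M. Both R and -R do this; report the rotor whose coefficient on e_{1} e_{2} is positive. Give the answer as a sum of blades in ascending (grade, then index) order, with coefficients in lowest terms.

Method: write R = a + b12*e_{1} e_{2} + b13*e_{1} e_{3} + b23*e_{2} e_{3} with a^2 + b12^2 + b13^2 + b23^2 = 1 (so R^-1 = ~R). Expanding the columns R e_j ~R gives tr M = 4a^2 - 1 and, from the antisymmetric part, M21 - M12 = -4a*b12, M13 - M31 = 4a*b13, M32 - M23 = -4a*b23.
Here tr M = -\frac{429}{625}, so a^2 = (1 + tr M)/4 = \frac{49}{625} and a = ±\frac{7}{25}. Taking a = \frac{7}{25}: M21 - M12 = -\frac{672}{625}, M13 - M31 = 0, M32 - M23 = 0, giving b12 = \frac{24}{25}, b13 = 0, b23 = 0, i.e. R = \frac{7}{25} + \frac{24}{25} e_{1} e_{2}.
Its e_{1} e_{2} coefficient is already positive.
Answer: \frac{7}{25} + \frac{24}{25} e_{1} e_{2}. Sheet selection: the two-to-one cover makes ±R indistinguishable at the matrix level (trace -\frac{429}{625}), so uniqueness comes from the required sign on e_{1} e_{2}.


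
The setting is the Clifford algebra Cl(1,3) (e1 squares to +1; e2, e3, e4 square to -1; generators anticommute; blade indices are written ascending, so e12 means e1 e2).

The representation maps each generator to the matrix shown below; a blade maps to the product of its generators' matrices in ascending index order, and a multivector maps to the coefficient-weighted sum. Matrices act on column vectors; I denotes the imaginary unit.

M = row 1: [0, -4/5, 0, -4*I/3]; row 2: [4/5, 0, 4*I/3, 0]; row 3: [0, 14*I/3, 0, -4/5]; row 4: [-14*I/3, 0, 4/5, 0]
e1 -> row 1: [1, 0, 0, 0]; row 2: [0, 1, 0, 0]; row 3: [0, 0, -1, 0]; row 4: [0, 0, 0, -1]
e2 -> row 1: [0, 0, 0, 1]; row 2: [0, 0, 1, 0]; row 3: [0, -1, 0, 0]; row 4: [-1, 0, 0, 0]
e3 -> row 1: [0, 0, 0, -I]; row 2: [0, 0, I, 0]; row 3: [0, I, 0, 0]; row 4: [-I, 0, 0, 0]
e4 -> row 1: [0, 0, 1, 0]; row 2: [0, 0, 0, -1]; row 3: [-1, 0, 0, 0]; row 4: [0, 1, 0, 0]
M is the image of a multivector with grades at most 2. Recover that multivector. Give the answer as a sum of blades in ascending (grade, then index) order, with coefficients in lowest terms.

Method: the blade images are trace-orthogonal — tr(rho(e_A) rho(e_B)^-1) = 4 if A = B and 0 otherwise — and rho(e_A)^-1 = (e_A)^2 * rho(e_A) with (e_A)^2 = +1 or -1, so the coefficient of e_A in the preimage is (e_A)^2 * tr(M rho(e_A))/4.
Nonzero projections over blades of grade <= 2: e3: (e3)^2 = -1, tr(M rho(e3)) = -12, coefficient 3; e13: (e13)^2 = +1, tr(M rho(e13)) = -20/3, coefficient -5/3; e24: (e24)^2 = -1, tr(M rho(e24)) = 16/5, coefficient -4/5. Every other blade of grade <= 2 projects to 0.
Answer: 3*e3 - 5/3*e13 - 4/5*e24


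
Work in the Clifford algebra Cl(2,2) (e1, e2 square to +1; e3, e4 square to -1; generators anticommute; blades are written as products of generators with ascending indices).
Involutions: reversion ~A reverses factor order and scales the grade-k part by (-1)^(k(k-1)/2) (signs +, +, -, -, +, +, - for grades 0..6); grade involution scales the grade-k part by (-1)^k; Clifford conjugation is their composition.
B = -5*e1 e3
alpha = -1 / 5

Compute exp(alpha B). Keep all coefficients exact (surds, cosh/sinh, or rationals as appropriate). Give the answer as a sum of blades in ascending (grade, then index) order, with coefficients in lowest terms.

B^2 = (-5)^2*(e1 e3)^2 = 25*(+1) = 25 (a basis 2-blade squares to minus the product of its generators' squares).
B^2 = 25 — since the square is positive, the closed form is hyperbolic: l = 5, alpha*l = -1, so exp(alpha B) = cosh(-1) + (sinh(-1)/5)*B = cosh(1) + (-sinh(1)/5)*B.
Answer: cosh(1) + sinh(1)*e1 e3
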